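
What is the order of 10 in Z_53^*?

13

Since 10 ∈ (Z/53Z)^×, its order divides φ(53) = 53 − 1 = 52 = 2^2 · 13.
Divisors of 52: 1, 2, 4, 13, 26, 52.
Evaluate successive powers at the divisors of 52:
10^1 ≡ 10 (mod 53)
10^2 ≡ 47 (mod 53)
10^4 ≡ 36 (mod 53)
10^13 ≡ 1 (mod 53) ✓
So ord_53(10) = 13.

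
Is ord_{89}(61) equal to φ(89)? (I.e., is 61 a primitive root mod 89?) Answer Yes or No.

φ(89) = 89 − 1 = 88 = 2^3 · 11.
An element g generates (Z/89Z)^× iff g^(88/q) ≢ 1 (mod 89) for each prime q ∈ {2, 11}.
61^44 ≡ 88 (mod 89)  [q = 2: ≢ 1 ✓]
61^8 ≡ 39 (mod 89)  [q = 11: ≢ 1 ✓]
All checks pass, so 61 has order 88 and is a primitive root modulo 89.

Yes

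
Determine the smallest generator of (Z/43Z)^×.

3

φ(43) = 43 − 1 = 42 = 2 · 3 · 7.
Test candidates g = 2, 3, … against the prime factors q ∈ {2, 3, 7} of φ(43): g is a generator iff g^(42/q) ≢ 1 for every such q.
g = 2: 2^21 ≡ 42; 2^14 ≡ 1 — hits 1, so not a primitive root.
g = 3: 3^21 ≡ 42; 3^14 ≡ 36; 3^6 ≡ 41 — none is 1, so 3 is a primitive root.
Hence the least primitive root of 43 is 3.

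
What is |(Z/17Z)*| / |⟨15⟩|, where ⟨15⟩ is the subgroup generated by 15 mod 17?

ord(15) | φ(17) = 17 − 1 = 16 = 2^4.
Divisors of 16: 1, 2, 4, 8, 16.
Evaluate successive powers at the divisors of 16:
15^1 ≡ 15 (mod 17)
15^2 ≡ 4 (mod 17)
15^4 ≡ 16 (mod 17)
15^8 ≡ 1 (mod 17) ✓
So ord_17(15) = 8, hence |⟨15⟩| = 8.
The index is φ(17) / ord(15) = 16 / 8 = 2.

2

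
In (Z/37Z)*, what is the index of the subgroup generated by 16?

By Lagrange's theorem, ord_37(16) divides φ(37) = 37 − 1 = 36 = 2^2 · 3^2.
Divisors of 36: 1, 2, 3, 4, 6, 9, 12, 18, 36.
Check 16^d mod 37 for each divisor in increasing order:
16^1 ≡ 16 (mod 37)
16^2 ≡ 34 (mod 37)
16^3 ≡ 26 (mod 37)
16^4 ≡ 9 (mod 37)
16^6 ≡ 10 (mod 37)
16^9 ≡ 1 (mod 37) ✓
So ord_37(16) = 9, hence |⟨16⟩| = 9.
Index = |(Z/37Z)^×| / |⟨16⟩| = 36 / 9 = 4.

4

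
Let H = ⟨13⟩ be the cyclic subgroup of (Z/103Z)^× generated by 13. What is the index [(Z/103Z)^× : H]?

6

The order of 13 must divide φ(103) = 103 − 1 = 102 = 2 · 3 · 17.
Divisors of 102: 1, 2, 3, 6, 17, 34, 51, 102.
Test each divisor d:
13^1 ≡ 13
13^2 ≡ 66
13^3 ≡ 34
13^6 ≡ 23
13^17 ≡ 1
Thus |⟨13⟩| = ord(13) = 17.
[(Z/103Z)^× : ⟨13⟩] = 102/17 = 6.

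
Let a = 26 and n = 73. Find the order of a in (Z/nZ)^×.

Since 26 ∈ (Z/73Z)^×, its order divides φ(73) = 73 − 1 = 72 = 2^3 · 3^2.
Divisors of 72: 1, 2, 3, 4, 6, 8, 9, 12, 18, 24, 36, 72.
Check 26^d mod 73 for each divisor in increasing order:
26^1 ≡ 26 (mod 73)
26^2 ≡ 19 (mod 73)
26^3 ≡ 56 (mod 73)
26^4 ≡ 69 (mod 73)
26^6 ≡ 70 (mod 73)
26^8 ≡ 16 (mod 73)
26^9 ≡ 51 (mod 73)
26^12 ≡ 9 (mod 73)
26^18 ≡ 46 (mod 73)
26^24 ≡ 8 (mod 73)
26^36 ≡ 72 (mod 73)
26^72 ≡ 1 (mod 73) ✓
Hence ord(26) = 72.

72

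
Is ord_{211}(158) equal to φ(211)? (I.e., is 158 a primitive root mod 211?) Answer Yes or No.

Yes

φ(211) = 211 − 1 = 210 = 2 · 3 · 5 · 7.
An element g generates (Z/211Z)^× iff g^(210/q) ≢ 1 (mod 211) for each prime q ∈ {2, 3, 5, 7}.
158^105 ≡ 210 (mod 211)  [q = 2: ≢ 1 ✓]
158^70 ≡ 196 (mod 211)  [q = 3: ≢ 1 ✓]
158^42 ≡ 188 (mod 211)  [q = 5: ≢ 1 ✓]
158^30 ≡ 199 (mod 211)  [q = 7: ≢ 1 ✓]
All checks pass, so 158 has order 210 and is a primitive root modulo 211.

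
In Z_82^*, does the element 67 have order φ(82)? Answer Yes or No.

Yes

φ(82) = φ(2)·φ(41) = 1·40 = 40 = 2^3 · 5.
An element g generates (Z/82Z)^× iff g^(40/q) ≢ 1 (mod 82) for each prime q ∈ {2, 5}.
67^20 ≡ 81 (mod 82)  [q = 2: ≢ 1 ✓]
67^8 ≡ 59 (mod 82)  [q = 5: ≢ 1 ✓]
None equal 1, so ord_82(67) = 40: 67 is a primitive root.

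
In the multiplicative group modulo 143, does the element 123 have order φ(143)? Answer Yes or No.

143 = 11 · 13 is a product of two distinct odd primes, so (Z/143Z)^× ≅ (Z/11Z)^× × (Z/13Z)^× is not cyclic.
No primitive root modulo 143 exists; in particular 123 is not one.

No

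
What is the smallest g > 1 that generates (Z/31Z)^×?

φ(31) = 31 − 1 = 30 = 2 · 3 · 5.
g is a primitive root iff g^(30/q) ≢ 1 (mod 31) for each prime q ∈ {2, 3, 5}.
g = 2: 2^15 ≡ 1 — hits 1, so not a primitive root.
g = 3: 3^15 ≡ 30; 3^10 ≡ 25; 3^6 ≡ 16 — none is 1, so 3 is a primitive root.
So 3 is the smallest generator of (Z/31Z)^×.

3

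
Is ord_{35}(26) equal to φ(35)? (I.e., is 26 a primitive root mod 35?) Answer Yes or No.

No

35 = 5 · 7 is a product of two distinct odd primes, so (Z/35Z)^× ≅ (Z/5Z)^× × (Z/7Z)^× is not cyclic.
No primitive root modulo 35 exists; in particular 26 is not one.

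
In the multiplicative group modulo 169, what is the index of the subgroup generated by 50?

1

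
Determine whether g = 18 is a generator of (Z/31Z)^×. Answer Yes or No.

No

φ(31) = 31 − 1 = 30 = 2 · 3 · 5.
It suffices to check that the order of 18 is not a proper divisor of 30: compute 18^(30/q) for q ∈ {2, 3, 5}.
18^15 ≡ 1 (mod 31)  [q = 2: ≡ 1 ✗]
18^10 ≡ 5 (mod 31)  [q = 3: ≢ 1 ✓]
18^6 ≡ 16 (mod 31)  [q = 5: ≢ 1 ✓]
18^15 ≡ 1 shows ord(18) | 15, strictly less than φ(31); not a primitive root.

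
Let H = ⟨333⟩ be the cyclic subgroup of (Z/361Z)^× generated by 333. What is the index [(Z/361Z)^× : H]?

By Lagrange's theorem, ord_361(333) divides φ(361) = φ(19^2) = 19·(19−1) = 342 = 2 · 3^2 · 19.
Divisors of 342: 1, 2, 3, 6, 9, 18, 19, 38, 57, 114, 171, 342.
Compute 333^d (mod 361) for the divisors d until we hit 1:
333^1 ≡ 333 (mod 361)
333^2 ≡ 62 (mod 361)
333^3 ≡ 69 (mod 361)
333^6 ≡ 68 (mod 361)
333^9 ≡ 360 (mod 361)
333^18 ≡ 1 (mod 361) ✓
The order of 333 is 18, so the subgroup it generates has 18 elements.
[(Z/361Z)^× : ⟨333⟩] = 342/18 = 19.

19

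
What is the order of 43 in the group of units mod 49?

By Lagrange's theorem, ord_49(43) divides φ(49) = φ(7^2) = 7·(7−1) = 42 = 2 · 3 · 7.
Divisors of 42: 1, 2, 3, 6, 7, 14, 21, 42.
Evaluate successive powers at the divisors of 42:
43^1 ≡ 43 (mod 49)
43^2 ≡ 36 (mod 49)
43^3 ≡ 29 (mod 49)
43^6 ≡ 8 (mod 49)
43^7 ≡ 1 (mod 49) ✓
So ord_49(43) = 7.

7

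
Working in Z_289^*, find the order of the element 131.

16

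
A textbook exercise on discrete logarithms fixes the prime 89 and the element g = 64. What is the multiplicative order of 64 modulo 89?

11

ord(64) | φ(89) = 89 − 1 = 88 = 2^3 · 11.
Divisors of 88: 1, 2, 4, 8, 11, 22, 44, 88.
Check 64^d mod 89 for each divisor in increasing order:
64^1 ≡ 64
64^2 ≡ 2
64^4 ≡ 4
64^8 ≡ 16
64^11 ≡ 1
Therefore the multiplicative order of 64 modulo 89 is 11.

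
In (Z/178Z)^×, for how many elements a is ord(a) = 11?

φ(178) = φ(2)·φ(89) = 1·88 = 88 = 2^3 · 11.
(Z/178Z)^× is cyclic (|G| = 88); a cyclic group of order m has exactly φ(d) elements of each order d | m, and none otherwise.
11 | 88, and φ(11) = 11 − 1 = 10.

10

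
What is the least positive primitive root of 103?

5

φ(103) = 103 − 1 = 102 = 2 · 3 · 17.
Test candidates g = 2, 3, … against the prime factors q ∈ {2, 3, 17} of φ(103): g is a generator iff g^(102/q) ≢ 1 for every such q.
g = 2: 2^51 ≡ 1 — hits 1, so not a primitive root.
g = 3: 3^51 ≡ 102; 3^34 ≡ 1 — hits 1, so not a primitive root.
g = 4: 4^51 ≡ 1 — hits 1, so not a primitive root.
g = 5: 5^51 ≡ 102; 5^34 ≡ 56; 5^6 ≡ 72 — none is 1, so 5 is a primitive root.
Hence the least primitive root of 103 is 5.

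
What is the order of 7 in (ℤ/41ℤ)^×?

40

The order of 7 must divide φ(41) = 41 − 1 = 40 = 2^3 · 5.
Divisors of 40: 1, 2, 4, 5, 8, 10, 20, 40.
Test each divisor d:
7^1 ≡ 7 (mod 41)
7^2 ≡ 8 (mod 41)
7^4 ≡ 23 (mod 41)
7^5 ≡ 38 (mod 41)
7^8 ≡ 37 (mod 41)
7^10 ≡ 9 (mod 41)
7^20 ≡ 40 (mod 41)
7^40 ≡ 1 (mod 41) ✓
Hence ord(7) = 40.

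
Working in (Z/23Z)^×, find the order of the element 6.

ord(6) | φ(23) = 23 − 1 = 22 = 2 · 11.
Divisors of 22: 1, 2, 11, 22.
Check 6^d mod 23 for each divisor in increasing order:
6^1 ≡ 6 (mod 23)
6^2 ≡ 13 (mod 23)
6^11 ≡ 1 (mod 23) ✓
So ord_23(6) = 11.

11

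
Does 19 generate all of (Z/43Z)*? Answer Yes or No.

Yes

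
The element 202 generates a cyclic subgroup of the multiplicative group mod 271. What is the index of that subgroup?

3

The order of 202 must divide φ(271) = 271 − 1 = 270 = 2 · 3^3 · 5.
Divisors of 270: 1, 2, 3, 5, 6, 9, 10, 15, 18, 27, 30, 45, 54, 90, 135, 270.
Test each divisor d:
202^1 ≡ 202 (mod 271)
202^2 ≡ 154 (mod 271)
202^3 ≡ 214 (mod 271)
202^5 ≡ 165 (mod 271)
202^6 ≡ 268 (mod 271)
202^9 ≡ 171 (mod 271)
202^10 ≡ 125 (mod 271)
202^15 ≡ 29 (mod 271)
202^18 ≡ 244 (mod 271)
202^27 ≡ 261 (mod 271)
202^30 ≡ 28 (mod 271)
202^45 ≡ 270 (mod 271)
202^54 ≡ 100 (mod 271)
202^90 ≡ 1 (mod 271) ✓
Thus |⟨202⟩| = ord(202) = 90.
Index = |(Z/271Z)^×| / |⟨202⟩| = 270 / 90 = 3.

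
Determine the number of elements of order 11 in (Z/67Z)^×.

10

φ(67) = 67 − 1 = 66 = 2 · 3 · 11.
In a cyclic group of order 66, there are φ(d) elements of order d for each divisor d of 66, and zero for non-divisors.
11 | 66, and φ(11) = 11 − 1 = 10.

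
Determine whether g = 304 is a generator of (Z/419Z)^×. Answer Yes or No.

Yes

φ(419) = 419 − 1 = 418 = 2 · 11 · 19.
An element g generates (Z/419Z)^× iff g^(418/q) ≢ 1 (mod 419) for each prime q ∈ {2, 11, 19}.
304^209 ≡ 418 (mod 419)  [q = 2: ≢ 1 ✓]
304^38 ≡ 102 (mod 419)  [q = 11: ≢ 1 ✓]
304^22 ≡ 114 (mod 419)  [q = 19: ≢ 1 ✓]
Every test exponent gives a nontrivial residue, hence 304 generates the full group.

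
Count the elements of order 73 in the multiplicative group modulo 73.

0

φ(73) = 73 − 1 = 72 = 2^3 · 3^2.
(Z/73Z)^× is cyclic (|G| = 72); a cyclic group of order m has exactly φ(d) elements of each order d | m, and none otherwise.
Here 72 is not a multiple of 73, so there are no elements of order 73.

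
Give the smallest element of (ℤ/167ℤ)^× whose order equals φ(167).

5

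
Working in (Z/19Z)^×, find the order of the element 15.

18

Since 15 ∈ (Z/19Z)^×, its order divides φ(19) = 19 − 1 = 18 = 2 · 3^2.
Divisors of 18: 1, 2, 3, 6, 9, 18.
Compute 15^d (mod 19) for the divisors d until we hit 1:
15^1 ≡ 15
15^2 ≡ 16
15^3 ≡ 12
15^6 ≡ 11
15^9 ≡ 18
15^18 ≡ 1
Therefore the multiplicative order of 15 modulo 19 is 18.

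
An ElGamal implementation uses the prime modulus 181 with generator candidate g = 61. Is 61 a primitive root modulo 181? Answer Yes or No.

No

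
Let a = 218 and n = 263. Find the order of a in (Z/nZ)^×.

131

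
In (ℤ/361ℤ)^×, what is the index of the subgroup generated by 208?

The order of 208 must divide φ(361) = φ(19^2) = 19·(19−1) = 342 = 2 · 3^2 · 19.
Divisors of 342: 1, 2, 3, 6, 9, 18, 19, 38, 57, 114, 171, 342.
Compute 208^d (mod 361) for the divisors d until we hit 1:
208^1 ≡ 208 (mod 361)
208^2 ≡ 305 (mod 361)
208^3 ≡ 265 (mod 361)
208^6 ≡ 191 (mod 361)
208^9 ≡ 75 (mod 361)
208^18 ≡ 210 (mod 361)
208^19 ≡ 360 (mod 361)
208^38 ≡ 1 (mod 361) ✓
The order of 208 is 38, so the subgroup it generates has 38 elements.
The index is φ(361) / ord(208) = 342 / 38 = 9.

9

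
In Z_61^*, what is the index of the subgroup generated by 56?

4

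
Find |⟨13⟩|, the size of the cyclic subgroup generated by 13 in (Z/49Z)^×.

14

Since 13 ∈ (Z/49Z)^×, its order divides φ(49) = φ(7^2) = 7·(7−1) = 42 = 2 · 3 · 7.
Divisors of 42: 1, 2, 3, 6, 7, 14, 21, 42.
Evaluate successive powers at the divisors of 42:
13^1 ≡ 13
13^2 ≡ 22
13^3 ≡ 41
13^6 ≡ 15
13^7 ≡ 48
13^14 ≡ 1
So ord_49(13) = 14.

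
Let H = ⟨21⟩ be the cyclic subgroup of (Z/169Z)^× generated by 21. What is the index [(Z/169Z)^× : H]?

By Lagrange's theorem, ord_169(21) divides φ(169) = φ(13^2) = 13·(13−1) = 156 = 2^2 · 3 · 13.
Divisors of 156: 1, 2, 3, 4, 6, 12, 13, 26, 39, 52, 78, 156.
Check 21^d mod 169 for each divisor in increasing order:
21^1 ≡ 21 (mod 169)
21^2 ≡ 103 (mod 169)
21^3 ≡ 135 (mod 169)
21^4 ≡ 131 (mod 169)
21^6 ≡ 142 (mod 169)
21^12 ≡ 53 (mod 169)
21^13 ≡ 99 (mod 169)
21^26 ≡ 168 (mod 169)
21^39 ≡ 70 (mod 169)
21^52 ≡ 1 (mod 169) ✓
The order of 21 is 52, so the subgroup it generates has 52 elements.
The index is φ(169) / ord(21) = 156 / 52 = 3.

3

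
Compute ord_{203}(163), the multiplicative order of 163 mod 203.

ord(163) | φ(203) = φ(7·29) = (7−1)·(29−1) = 6·28 = 168 = 2^3 · 3 · 7.
Divisors of 168: 1, 2, 3, 4, 6, 7, 8, 12, 14, 21, 24, 28, 42, 56, 84, 168.
Compute 163^d (mod 203) for the divisors d until we hit 1:
163^1 ≡ 163 (mod 203)
163^2 ≡ 179 (mod 203)
163^3 ≡ 148 (mod 203)
163^4 ≡ 170 (mod 203)
163^6 ≡ 183 (mod 203)
163^7 ≡ 191 (mod 203)
163^8 ≡ 74 (mod 203)
163^12 ≡ 197 (mod 203)
163^14 ≡ 144 (mod 203)
163^21 ≡ 99 (mod 203)
163^24 ≡ 36 (mod 203)
163^28 ≡ 30 (mod 203)
163^42 ≡ 57 (mod 203)
163^56 ≡ 88 (mod 203)
163^84 ≡ 1 (mod 203) ✓
Therefore the multiplicative order of 163 modulo 203 is 84.

84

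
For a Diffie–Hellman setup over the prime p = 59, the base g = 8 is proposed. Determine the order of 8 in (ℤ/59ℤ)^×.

58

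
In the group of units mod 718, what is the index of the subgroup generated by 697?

2

ord(697) | φ(718) = φ(2)·φ(359) = 1·358 = 358 = 2 · 179.
Divisors of 358: 1, 2, 179, 358.
Compute 697^d (mod 718) for the divisors d until we hit 1:
697^1 ≡ 697 (mod 718)
697^2 ≡ 441 (mod 718)
697^179 ≡ 1 (mod 718) ✓
So ord_718(697) = 179, hence |⟨697⟩| = 179.
Index = |(Z/718Z)^×| / |⟨697⟩| = 358 / 179 = 2.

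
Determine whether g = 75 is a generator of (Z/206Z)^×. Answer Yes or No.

Yes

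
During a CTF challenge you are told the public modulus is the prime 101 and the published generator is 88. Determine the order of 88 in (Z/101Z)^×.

25

By Lagrange's theorem, ord_101(88) divides φ(101) = 101 − 1 = 100 = 2^2 · 5^2.
Divisors of 100: 1, 2, 4, 5, 10, 20, 25, 50, 100.
Test each divisor d:
88^1 ≡ 88 (mod 101)
88^2 ≡ 68 (mod 101)
88^4 ≡ 79 (mod 101)
88^5 ≡ 84 (mod 101)
88^10 ≡ 87 (mod 101)
88^20 ≡ 95 (mod 101)
88^25 ≡ 1 (mod 101) ✓
The smallest such exponent is 25, so the order of 88 is 25.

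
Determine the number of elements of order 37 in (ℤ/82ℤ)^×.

0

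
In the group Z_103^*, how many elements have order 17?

16

φ(103) = 103 − 1 = 102 = 2 · 3 · 17.
Since (Z/103Z)^× is cyclic of order 102, the number of elements of order d is φ(d) when d | 102 and 0 otherwise.
17 | 102, and φ(17) = 17 − 1 = 16.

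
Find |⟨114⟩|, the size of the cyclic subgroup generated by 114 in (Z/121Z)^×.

By Lagrange's theorem, ord_121(114) divides φ(121) = φ(11^2) = 11·(11−1) = 110 = 2 · 5 · 11.
Divisors of 110: 1, 2, 5, 10, 11, 22, 55, 110.
Compute 114^d (mod 121) for the divisors d until we hit 1:
114^1 ≡ 114
114^2 ≡ 49
114^5 ≡ 12
114^10 ≡ 23
114^11 ≡ 81
114^22 ≡ 27
114^55 ≡ 1
Hence ord(114) = 55.

55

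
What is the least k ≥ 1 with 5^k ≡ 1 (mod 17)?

Since 5 ∈ (Z/17Z)^×, its order divides φ(17) = 17 − 1 = 16 = 2^4.
Divisors of 16: 1, 2, 4, 8, 16.
Test each divisor d:
5^1 ≡ 5
5^2 ≡ 8
5^4 ≡ 13
5^8 ≡ 16
5^16 ≡ 1
The smallest such exponent is 16, so the order of 5 is 16.

16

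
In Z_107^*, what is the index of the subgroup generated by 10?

ord(10) | φ(107) = 107 − 1 = 106 = 2 · 53.
Divisors of 106: 1, 2, 53, 106.
Compute 10^d (mod 107) for the divisors d until we hit 1:
10^1 ≡ 10
10^2 ≡ 100
10^53 ≡ 1
The order of 10 is 53, so the subgroup it generates has 53 elements.
[(Z/107Z)^× : ⟨10⟩] = 106/53 = 2.

2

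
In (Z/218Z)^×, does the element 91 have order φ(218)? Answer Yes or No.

Yes

φ(218) = φ(2)·φ(109) = 1·108 = 108 = 2^2 · 3^3.
91 is a primitive root mod 218 iff 91^(φ(218)/q) ≢ 1 for every prime q | φ(218), i.e. q ∈ {2, 3}.
91^54 ≡ 217 (mod 218)  [q = 2: ≢ 1 ✓]
91^36 ≡ 45 (mod 218)  [q = 3: ≢ 1 ✓]
Every test exponent gives a nontrivial residue, hence 91 generates the full group.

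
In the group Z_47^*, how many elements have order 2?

φ(47) = 47 − 1 = 46 = 2 · 23.
Since (Z/47Z)^× is cyclic of order 46, the number of elements of order d is φ(d) when d | 46 and 0 otherwise.
2 | 46, and φ(2) = 2 − 1 = 1.

1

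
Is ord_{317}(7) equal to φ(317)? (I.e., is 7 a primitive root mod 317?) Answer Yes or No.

No

φ(317) = 317 − 1 = 316 = 2^2 · 79.
Test 7^(316/q) mod 317 for each prime factor q of 316:
7^158 ≡ 1 (mod 317)  [q = 2: ≡ 1 ✗]
7^4 ≡ 182 (mod 317)  [q = 79: ≢ 1 ✓]
Since 7^158 ≡ 1, the order of 7 divides 158 < 316, so 7 is not a primitive root.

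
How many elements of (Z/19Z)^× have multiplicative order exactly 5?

φ(19) = 19 − 1 = 18 = 2 · 3^2.
In a cyclic group of order 18, there are φ(d) elements of order d for each divisor d of 18, and zero for non-divisors.
5 does not divide 18, so no element of (Z/19Z)^× has order 5.

0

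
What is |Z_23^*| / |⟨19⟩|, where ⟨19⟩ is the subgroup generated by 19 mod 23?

1

The order of 19 must divide φ(23) = 23 − 1 = 22 = 2 · 11.
Divisors of 22: 1, 2, 11, 22.
Test each divisor d:
19^1 ≡ 19 (mod 23)
19^2 ≡ 16 (mod 23)
19^11 ≡ 22 (mod 23)
19^22 ≡ 1 (mod 23) ✓
The order of 19 is 22, so the subgroup it generates has 22 elements.
Index = |(Z/23Z)^×| / |⟨19⟩| = 22 / 22 = 1.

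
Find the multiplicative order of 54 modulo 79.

ord(54) | φ(79) = 79 − 1 = 78 = 2 · 3 · 13.
Divisors of 78: 1, 2, 3, 6, 13, 26, 39, 78.
Test each divisor d:
54^1 ≡ 54
54^2 ≡ 72
54^3 ≡ 17
54^6 ≡ 52
54^13 ≡ 24
54^26 ≡ 23
54^39 ≡ 78
54^78 ≡ 1
Hence ord(54) = 78.

78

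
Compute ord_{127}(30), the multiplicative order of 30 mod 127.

Since 30 ∈ (Z/127Z)^×, its order divides φ(127) = 127 − 1 = 126 = 2 · 3^2 · 7.
Divisors of 126: 1, 2, 3, 6, 7, 9, 14, 18, 21, 42, 63, 126.
Evaluate successive powers at the divisors of 126:
30^1 ≡ 30 (mod 127)
30^2 ≡ 11 (mod 127)
30^3 ≡ 76 (mod 127)
30^6 ≡ 61 (mod 127)
30^7 ≡ 52 (mod 127)
30^9 ≡ 64 (mod 127)
30^14 ≡ 37 (mod 127)
30^18 ≡ 32 (mod 127)
30^21 ≡ 19 (mod 127)
30^42 ≡ 107 (mod 127)
30^63 ≡ 1 (mod 127) ✓
The smallest such exponent is 63, so the order of 30 is 63.

63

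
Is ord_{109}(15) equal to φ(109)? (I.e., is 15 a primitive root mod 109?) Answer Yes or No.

No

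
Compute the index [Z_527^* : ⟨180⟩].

10

By Lagrange's theorem, ord_527(180) divides φ(527) = φ(17·31) = (17−1)·(31−1) = 16·30 = 480 = 2^5 · 3 · 5.
Divisors of 480: 1, 2, 3, 4, 5, 6, 8, 10, 12, 15, 16, 20, 24, 30, 32, 40, 48, 60, 80, 96, 120, 160, 240, 480.
Check 180^d mod 527 for each divisor in increasing order:
180^1 ≡ 180
180^2 ≡ 253
180^3 ≡ 218
180^4 ≡ 242
180^5 ≡ 346
180^6 ≡ 94
180^8 ≡ 67
180^10 ≡ 87
180^12 ≡ 404
180^15 ≡ 63
180^16 ≡ 273
180^20 ≡ 191
180^24 ≡ 373
180^30 ≡ 280
180^32 ≡ 222
180^40 ≡ 118
180^48 ≡ 1
So ord_527(180) = 48, hence |⟨180⟩| = 48.
The index is φ(527) / ord(180) = 480 / 48 = 10.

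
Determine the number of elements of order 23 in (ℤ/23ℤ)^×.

φ(23) = 23 − 1 = 22 = 2 · 11.
(Z/23Z)^× is cyclic (|G| = 22); a cyclic group of order m has exactly φ(d) elements of each order d | m, and none otherwise.
Since 23 ∤ 22, the count is 0.

0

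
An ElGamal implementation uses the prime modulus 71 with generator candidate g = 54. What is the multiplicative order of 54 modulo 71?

ord(54) | φ(71) = 71 − 1 = 70 = 2 · 5 · 7.
Divisors of 70: 1, 2, 5, 7, 10, 14, 35, 70.
Test each divisor d:
54^1 ≡ 54 (mod 71)
54^2 ≡ 5 (mod 71)
54^5 ≡ 1 (mod 71) ✓
The smallest such exponent is 5, so the order of 54 is 5.

5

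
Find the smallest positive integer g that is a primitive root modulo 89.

3

φ(89) = 89 − 1 = 88 = 2^3 · 11.
Test candidates g = 2, 3, … against the prime factors q ∈ {2, 11} of φ(89): g is a generator iff g^(88/q) ≢ 1 for every such q.
g = 2: 2^44 ≡ 1 — hits 1, so not a primitive root.
g = 3: 3^44 ≡ 88; 3^8 ≡ 64 — none is 1, so 3 is a primitive root.
So 3 is the smallest generator of (Z/89Z)^×.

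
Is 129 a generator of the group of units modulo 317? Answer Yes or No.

Yes

φ(317) = 317 − 1 = 316 = 2^2 · 79.
129 is a primitive root mod 317 iff 129^(φ(317)/q) ≢ 1 for every prime q | φ(317), i.e. q ∈ {2, 79}.
129^158 ≡ 316 (mod 317)  [q = 2: ≢ 1 ✓]
129^4 ≡ 240 (mod 317)  [q = 79: ≢ 1 ✓]
None equal 1, so ord_317(129) = 316: 129 is a primitive root.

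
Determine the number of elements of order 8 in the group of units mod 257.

φ(257) = 257 − 1 = 256 = 2^8.
In a cyclic group of order 256, there are φ(d) elements of order d for each divisor d of 256, and zero for non-divisors.
8 = 2^3 divides 256, and φ(8) = 4.

4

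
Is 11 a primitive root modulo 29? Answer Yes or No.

Yes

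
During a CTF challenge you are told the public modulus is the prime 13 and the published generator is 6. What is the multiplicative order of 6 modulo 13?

The order of 6 must divide φ(13) = 13 − 1 = 12 = 2^2 · 3.
Divisors of 12: 1, 2, 3, 4, 6, 12.
Evaluate successive powers at the divisors of 12:
6^1 ≡ 6 (mod 13)
6^2 ≡ 10 (mod 13)
6^3 ≡ 8 (mod 13)
6^4 ≡ 9 (mod 13)
6^6 ≡ 12 (mod 13)
6^12 ≡ 1 (mod 13) ✓
So ord_13(6) = 12.

12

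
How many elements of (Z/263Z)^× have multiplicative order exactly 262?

φ(263) = 263 − 1 = 262 = 2 · 131.
(Z/263Z)^× is cyclic (|G| = 262); a cyclic group of order m has exactly φ(d) elements of each order d | m, and none otherwise.
262 = 2 · 131 divides 262, and φ(262) = 130.

130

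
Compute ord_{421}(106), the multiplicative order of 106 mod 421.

The order of 106 must divide φ(421) = 421 − 1 = 420 = 2^2 · 3 · 5 · 7.
Divisors of 420: 1, 2, 3, 4, 5, 6, 7, 10, 12, 14, 15, 20, 21, 28, 30, 35, 42, 60, 70, 84, 105, 140, 210, 420.
Test each divisor d:
106^1 ≡ 106
106^2 ≡ 290
106^3 ≡ 7
106^4 ≡ 321
106^5 ≡ 346
106^6 ≡ 49
106^7 ≡ 142
106^10 ≡ 152
106^12 ≡ 296
106^14 ≡ 377
106^15 ≡ 388
106^20 ≡ 370
106^21 ≡ 67
106^28 ≡ 252
106^30 ≡ 247
106^35 ≡ 420
106^42 ≡ 279
106^60 ≡ 385
106^70 ≡ 1
Therefore the multiplicative order of 106 modulo 421 is 70.

70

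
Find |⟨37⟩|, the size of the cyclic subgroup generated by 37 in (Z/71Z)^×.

7

ord(37) | φ(71) = 71 − 1 = 70 = 2 · 5 · 7.
Divisors of 70: 1, 2, 5, 7, 10, 14, 35, 70.
Compute 37^d (mod 71) for the divisors d until we hit 1:
37^1 ≡ 37
37^2 ≡ 20
37^5 ≡ 32
37^7 ≡ 1
So ord_71(37) = 7.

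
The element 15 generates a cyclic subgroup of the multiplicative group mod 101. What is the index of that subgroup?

Since 15 ∈ (Z/101Z)^×, its order divides φ(101) = 101 − 1 = 100 = 2^2 · 5^2.
Divisors of 100: 1, 2, 4, 5, 10, 20, 25, 50, 100.
Compute 15^d (mod 101) for the divisors d until we hit 1:
15^1 ≡ 15 (mod 101)
15^2 ≡ 23 (mod 101)
15^4 ≡ 24 (mod 101)
15^5 ≡ 57 (mod 101)
15^10 ≡ 17 (mod 101)
15^20 ≡ 87 (mod 101)
15^25 ≡ 10 (mod 101)
15^50 ≡ 100 (mod 101)
15^100 ≡ 1 (mod 101) ✓
Thus |⟨15⟩| = ord(15) = 100.
The index is φ(101) / ord(15) = 100 / 100 = 1.

1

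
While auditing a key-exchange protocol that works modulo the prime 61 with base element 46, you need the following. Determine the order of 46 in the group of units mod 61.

The order of 46 must divide φ(61) = 61 − 1 = 60 = 2^2 · 3 · 5.
Divisors of 60: 1, 2, 3, 4, 5, 6, 10, 12, 15, 20, 30, 60.
Test each divisor d:
46^1 ≡ 46
46^2 ≡ 42
46^3 ≡ 41
46^4 ≡ 56
46^5 ≡ 14
46^6 ≡ 34
46^10 ≡ 13
46^12 ≡ 58
46^15 ≡ 60
46^20 ≡ 47
46^30 ≡ 1
The smallest such exponent is 30, so the order of 46 is 30.

30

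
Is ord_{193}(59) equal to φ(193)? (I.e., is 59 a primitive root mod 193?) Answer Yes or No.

No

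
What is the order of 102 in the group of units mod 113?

56

Since 102 ∈ (Z/113Z)^×, its order divides φ(113) = 113 − 1 = 112 = 2^4 · 7.
Divisors of 112: 1, 2, 4, 7, 8, 14, 16, 28, 56, 112.
Test each divisor d:
102^1 ≡ 102 (mod 113)
102^2 ≡ 8 (mod 113)
102^4 ≡ 64 (mod 113)
102^7 ≡ 18 (mod 113)
102^8 ≡ 28 (mod 113)
102^14 ≡ 98 (mod 113)
102^16 ≡ 106 (mod 113)
102^28 ≡ 112 (mod 113)
102^56 ≡ 1 (mod 113) ✓
So ord_113(102) = 56.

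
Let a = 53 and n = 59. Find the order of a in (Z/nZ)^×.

29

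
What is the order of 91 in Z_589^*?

90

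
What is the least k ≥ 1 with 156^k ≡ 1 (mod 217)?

Since 156 ∈ (Z/217Z)^×, its order divides φ(217) = φ(7·31) = (7−1)·(31−1) = 6·30 = 180 = 2^2 · 3^2 · 5.
Divisors of 180: 1, 2, 3, 4, 5, 6, 9, 10, 12, 15, 18, 20, 30, 36, 45, 60, 90, 180.
Compute 156^d (mod 217) for the divisors d until we hit 1:
156^1 ≡ 156
156^2 ≡ 32
156^3 ≡ 1
Hence ord(156) = 3.

3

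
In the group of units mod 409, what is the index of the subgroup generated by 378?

51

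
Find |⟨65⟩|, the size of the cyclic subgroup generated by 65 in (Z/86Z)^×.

By Lagrange's theorem, ord_86(65) divides φ(86) = φ(2)·φ(43) = 1·42 = 42 = 2 · 3 · 7.
Divisors of 42: 1, 2, 3, 6, 7, 14, 21, 42.
Evaluate successive powers at the divisors of 42:
65^1 ≡ 65 (mod 86)
65^2 ≡ 11 (mod 86)
65^3 ≡ 27 (mod 86)
65^6 ≡ 41 (mod 86)
65^7 ≡ 85 (mod 86)
65^14 ≡ 1 (mod 86) ✓
So ord_86(65) = 14.

14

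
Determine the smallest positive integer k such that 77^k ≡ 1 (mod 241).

ord(77) | φ(241) = 241 − 1 = 240 = 2^4 · 3 · 5.
Divisors of 240: 1, 2, 3, 4, 5, 6, 8, 10, 12, 15, 16, 20, 24, 30, 40, 48, 60, 80, 120, 240.
Check 77^d mod 241 for each divisor in increasing order:
77^1 ≡ 77 (mod 241)
77^2 ≡ 145 (mod 241)
77^3 ≡ 79 (mod 241)
77^4 ≡ 58 (mod 241)
77^5 ≡ 128 (mod 241)
77^6 ≡ 216 (mod 241)
77^8 ≡ 231 (mod 241)
77^10 ≡ 237 (mod 241)
77^12 ≡ 143 (mod 241)
77^15 ≡ 211 (mod 241)
77^16 ≡ 100 (mod 241)
77^20 ≡ 16 (mod 241)
77^24 ≡ 205 (mod 241)
77^30 ≡ 177 (mod 241)
77^40 ≡ 15 (mod 241)
77^48 ≡ 91 (mod 241)
77^60 ≡ 240 (mod 241)
77^80 ≡ 225 (mod 241)
77^120 ≡ 1 (mod 241) ✓
The smallest such exponent is 120, so the order of 77 is 120.

120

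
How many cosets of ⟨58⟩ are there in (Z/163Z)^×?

54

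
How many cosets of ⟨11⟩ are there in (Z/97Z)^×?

2

ord(11) | φ(97) = 97 − 1 = 96 = 2^5 · 3.
Divisors of 96: 1, 2, 3, 4, 6, 8, 12, 16, 24, 32, 48, 96.
Evaluate successive powers at the divisors of 96:
11^1 ≡ 11
11^2 ≡ 24
11^3 ≡ 70
11^4 ≡ 91
11^6 ≡ 50
11^8 ≡ 36
11^12 ≡ 75
11^16 ≡ 35
11^24 ≡ 96
11^32 ≡ 61
11^48 ≡ 1
The order of 11 is 48, so the subgroup it generates has 48 elements.
Index = |(Z/97Z)^×| / |⟨11⟩| = 96 / 48 = 2.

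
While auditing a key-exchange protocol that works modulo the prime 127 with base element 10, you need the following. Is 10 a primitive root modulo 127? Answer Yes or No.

φ(127) = 127 − 1 = 126 = 2 · 3^2 · 7.
10 is a primitive root mod 127 iff 10^(φ(127)/q) ≢ 1 for every prime q | φ(127), i.e. q ∈ {2, 3, 7}.
10^63 ≡ 126 (mod 127)  [q = 2: ≢ 1 ✓]
10^42 ≡ 1 (mod 127)  [q = 3: ≡ 1 ✗]
10^18 ≡ 8 (mod 127)  [q = 7: ≢ 1 ✓]
Since 10^42 ≡ 1, the order of 10 divides 42 < 126, so 10 is not a primitive root.

No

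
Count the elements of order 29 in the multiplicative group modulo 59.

φ(59) = 59 − 1 = 58 = 2 · 29.
Since (Z/59Z)^× is cyclic of order 58, the number of elements of order d is φ(d) when d | 58 and 0 otherwise.
29 | 58, and φ(29) = 29 − 1 = 28.

28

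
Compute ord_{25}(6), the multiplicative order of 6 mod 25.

5

ord(6) | φ(25) = φ(5^2) = 5·(5−1) = 20 = 2^2 · 5.
Divisors of 20: 1, 2, 4, 5, 10, 20.
Compute 6^d (mod 25) for the divisors d until we hit 1:
6^1 ≡ 6 (mod 25)
6^2 ≡ 11 (mod 25)
6^4 ≡ 21 (mod 25)
6^5 ≡ 1 (mod 25) ✓
The smallest such exponent is 5, so the order of 6 is 5.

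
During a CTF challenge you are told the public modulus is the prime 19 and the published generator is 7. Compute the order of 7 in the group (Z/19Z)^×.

3

ord(7) | φ(19) = 19 − 1 = 18 = 2 · 3^2.
Divisors of 18: 1, 2, 3, 6, 9, 18.
Compute 7^d (mod 19) for the divisors d until we hit 1:
7^1 ≡ 7 (mod 19)
7^2 ≡ 11 (mod 19)
7^3 ≡ 1 (mod 19) ✓
Hence ord(7) = 3.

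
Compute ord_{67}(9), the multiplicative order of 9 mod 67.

11

Since 9 ∈ (Z/67Z)^×, its order divides φ(67) = 67 − 1 = 66 = 2 · 3 · 11.
Divisors of 66: 1, 2, 3, 6, 11, 22, 33, 66.
Evaluate successive powers at the divisors of 66:
9^1 ≡ 9
9^2 ≡ 14
9^3 ≡ 59
9^6 ≡ 64
9^11 ≡ 1
Therefore the multiplicative order of 9 modulo 67 is 11.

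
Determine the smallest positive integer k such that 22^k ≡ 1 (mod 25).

20

By Lagrange's theorem, ord_25(22) divides φ(25) = φ(5^2) = 5·(5−1) = 20 = 2^2 · 5.
Divisors of 20: 1, 2, 4, 5, 10, 20.
Test each divisor d:
22^1 ≡ 22
22^2 ≡ 9
22^4 ≡ 6
22^5 ≡ 7
22^10 ≡ 24
22^20 ≡ 1
Therefore the multiplicative order of 22 modulo 25 is 20.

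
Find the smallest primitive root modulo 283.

3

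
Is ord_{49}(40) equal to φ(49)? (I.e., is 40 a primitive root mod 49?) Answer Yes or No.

Yes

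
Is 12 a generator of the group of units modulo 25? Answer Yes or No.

Yes

φ(25) = φ(5^2) = 5·(5−1) = 20 = 2^2 · 5.
12 is a primitive root mod 25 iff 12^(φ(25)/q) ≢ 1 for every prime q | φ(25), i.e. q ∈ {2, 5}.
12^10 ≡ 24 (mod 25)  [q = 2: ≢ 1 ✓]
12^4 ≡ 11 (mod 25)  [q = 5: ≢ 1 ✓]
All checks pass, so 12 has order 20 and is a primitive root modulo 25.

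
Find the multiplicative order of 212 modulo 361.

342

Since 212 ∈ (Z/361Z)^×, its order divides φ(361) = φ(19^2) = 19·(19−1) = 342 = 2 · 3^2 · 19.
Divisors of 342: 1, 2, 3, 6, 9, 18, 19, 38, 57, 114, 171, 342.
Check 212^d mod 361 for each divisor in increasing order:
212^1 ≡ 212 (mod 361)
212^2 ≡ 180 (mod 361)
212^3 ≡ 255 (mod 361)
212^6 ≡ 45 (mod 361)
212^9 ≡ 284 (mod 361)
212^18 ≡ 153 (mod 361)
212^19 ≡ 307 (mod 361)
212^38 ≡ 28 (mod 361)
212^57 ≡ 293 (mod 361)
212^114 ≡ 292 (mod 361)
212^171 ≡ 360 (mod 361)
212^342 ≡ 1 (mod 361) ✓
The smallest such exponent is 342, so the order of 212 is 342.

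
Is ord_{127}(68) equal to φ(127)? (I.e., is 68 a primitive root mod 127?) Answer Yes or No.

No

φ(127) = 127 − 1 = 126 = 2 · 3^2 · 7.
68 is a primitive root mod 127 iff 68^(φ(127)/q) ≢ 1 for every prime q | φ(127), i.e. q ∈ {2, 3, 7}.
68^63 ≡ 1 (mod 127)  [q = 2: ≡ 1 ✗]
68^42 ≡ 19 (mod 127)  [q = 3: ≢ 1 ✓]
68^18 ≡ 1 (mod 127)  [q = 7: ≡ 1 ✗]
The check at q = 2 fails, so 68 generates a proper subgroup.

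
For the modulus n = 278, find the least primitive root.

φ(278) = φ(2)·φ(139) = 1·138 = 138 = 2 · 3 · 23.
Test candidates g = 2, 3, … against the prime factors q ∈ {2, 3, 23} of φ(278): g is a generator iff g^(138/q) ≢ 1 for every such q.
g = 2: gcd(2, 278) = 2 > 1, not a unit — skip.
g = 3: 3^69 ≡ 277; 3^46 ≡ 181; 3^6 ≡ 173 — none is 1, so 3 is a primitive root.
Hence the least primitive root of 278 is 3.

3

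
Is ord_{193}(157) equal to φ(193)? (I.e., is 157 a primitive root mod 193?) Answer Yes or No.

φ(193) = 193 − 1 = 192 = 2^6 · 3.
157 is a primitive root mod 193 iff 157^(φ(193)/q) ≢ 1 for every prime q | φ(193), i.e. q ∈ {2, 3}.
157^96 ≡ 1 (mod 193)  [q = 2: ≡ 1 ✗]
157^64 ≡ 108 (mod 193)  [q = 3: ≢ 1 ✓]
Since 157^96 ≡ 1, the order of 157 divides 96 < 192, so 157 is not a primitive root.

No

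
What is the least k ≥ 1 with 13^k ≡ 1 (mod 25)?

20

By Lagrange's theorem, ord_25(13) divides φ(25) = φ(5^2) = 5·(5−1) = 20 = 2^2 · 5.
Divisors of 20: 1, 2, 4, 5, 10, 20.
Check 13^d mod 25 for each divisor in increasing order:
13^1 ≡ 13 (mod 25)
13^2 ≡ 19 (mod 25)
13^4 ≡ 11 (mod 25)
13^5 ≡ 18 (mod 25)
13^10 ≡ 24 (mod 25)
13^20 ≡ 1 (mod 25) ✓
So ord_25(13) = 20.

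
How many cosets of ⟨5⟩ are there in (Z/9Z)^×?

1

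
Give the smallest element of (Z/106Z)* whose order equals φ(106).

φ(106) = φ(2)·φ(53) = 1·52 = 52 = 2^2 · 13.
Test candidates g = 2, 3, … against the prime factors q ∈ {2, 13} of φ(106): g is a generator iff g^(52/q) ≢ 1 for every such q.
g = 2: gcd(2, 106) = 2 > 1, not a unit — skip.
g = 3: 3^26 ≡ 105; 3^4 ≡ 81 — none is 1, so 3 is a primitive root.
The smallest primitive root modulo 106 is 3.

3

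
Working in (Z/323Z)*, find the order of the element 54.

144

Since 54 ∈ (Z/323Z)^×, its order divides φ(323) = φ(17·19) = (17−1)·(19−1) = 16·18 = 288 = 2^5 · 3^2.
Divisors of 288: 1, 2, 3, 4, 6, 8, 9, 12, 16, 18, 24, 32, 36, 48, 72, 96, 144, 288.
Check 54^d mod 323 for each divisor in increasing order:
54^1 ≡ 54
54^2 ≡ 9
54^3 ≡ 163
54^4 ≡ 81
54^6 ≡ 83
54^8 ≡ 101
54^9 ≡ 286
54^12 ≡ 106
54^16 ≡ 188
54^18 ≡ 77
54^24 ≡ 254
54^32 ≡ 137
54^36 ≡ 115
54^48 ≡ 239
54^72 ≡ 305
54^96 ≡ 273
54^144 ≡ 1
So ord_323(54) = 144.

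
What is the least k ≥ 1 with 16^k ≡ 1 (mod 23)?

11

Since 16 ∈ (Z/23Z)^×, its order divides φ(23) = 23 − 1 = 22 = 2 · 11.
Divisors of 22: 1, 2, 11, 22.
Compute 16^d (mod 23) for the divisors d until we hit 1:
16^1 ≡ 16
16^2 ≡ 3
16^11 ≡ 1
The smallest such exponent is 11, so the order of 16 is 11.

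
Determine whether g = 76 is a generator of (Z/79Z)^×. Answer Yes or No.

φ(79) = 79 − 1 = 78 = 2 · 3 · 13.
Test 76^(78/q) mod 79 for each prime factor q of 78:
76^39 ≡ 1 (mod 79)  [q = 2: ≡ 1 ✗]
76^26 ≡ 23 (mod 79)  [q = 3: ≢ 1 ✓]
76^6 ≡ 18 (mod 79)  [q = 13: ≢ 1 ✓]
The check at q = 2 fails, so 76 generates a proper subgroup.

No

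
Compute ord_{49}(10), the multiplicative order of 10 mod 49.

42

By Lagrange's theorem, ord_49(10) divides φ(49) = φ(7^2) = 7·(7−1) = 42 = 2 · 3 · 7.
Divisors of 42: 1, 2, 3, 6, 7, 14, 21, 42.
Evaluate successive powers at the divisors of 42:
10^1 ≡ 10 (mod 49)
10^2 ≡ 2 (mod 49)
10^3 ≡ 20 (mod 49)
10^6 ≡ 8 (mod 49)
10^7 ≡ 31 (mod 49)
10^14 ≡ 30 (mod 49)
10^21 ≡ 48 (mod 49)
10^42 ≡ 1 (mod 49) ✓
The smallest such exponent is 42, so the order of 10 is 42.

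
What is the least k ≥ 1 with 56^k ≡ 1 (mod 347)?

173

ord(56) | φ(347) = 347 − 1 = 346 = 2 · 173.
Divisors of 346: 1, 2, 173, 346.
Check 56^d mod 347 for each divisor in increasing order:
56^1 ≡ 56
56^2 ≡ 13
56^173 ≡ 1
So ord_347(56) = 173.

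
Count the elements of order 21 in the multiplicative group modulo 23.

0

φ(23) = 23 − 1 = 22 = 2 · 11.
(Z/23Z)^× is cyclic (|G| = 22); a cyclic group of order m has exactly φ(d) elements of each order d | m, and none otherwise.
Since 21 ∤ 22, the count is 0.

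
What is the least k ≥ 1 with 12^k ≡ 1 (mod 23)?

The order of 12 must divide φ(23) = 23 − 1 = 22 = 2 · 11.
Divisors of 22: 1, 2, 11, 22.
Check 12^d mod 23 for each divisor in increasing order:
12^1 ≡ 12 (mod 23)
12^2 ≡ 6 (mod 23)
12^11 ≡ 1 (mod 23) ✓
The smallest such exponent is 11, so the order of 12 is 11.

11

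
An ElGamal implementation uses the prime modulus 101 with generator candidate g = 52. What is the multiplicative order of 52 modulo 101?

The order of 52 must divide φ(101) = 101 − 1 = 100 = 2^2 · 5^2.
Divisors of 100: 1, 2, 4, 5, 10, 20, 25, 50, 100.
Check 52^d mod 101 for each divisor in increasing order:
52^1 ≡ 52 (mod 101)
52^2 ≡ 78 (mod 101)
52^4 ≡ 24 (mod 101)
52^5 ≡ 36 (mod 101)
52^10 ≡ 84 (mod 101)
52^20 ≡ 87 (mod 101)
52^25 ≡ 1 (mod 101) ✓
Hence ord(52) = 25.

25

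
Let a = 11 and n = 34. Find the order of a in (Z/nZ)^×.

16

The order of 11 must divide φ(34) = φ(2)·φ(17) = 1·16 = 16 = 2^4.
Divisors of 16: 1, 2, 4, 8, 16.
Test each divisor d:
11^1 ≡ 11 (mod 34)
11^2 ≡ 19 (mod 34)
11^4 ≡ 21 (mod 34)
11^8 ≡ 33 (mod 34)
11^16 ≡ 1 (mod 34) ✓
Therefore the multiplicative order of 11 modulo 34 is 16.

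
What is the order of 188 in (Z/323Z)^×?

9

ord(188) | φ(323) = φ(17·19) = (17−1)·(19−1) = 16·18 = 288 = 2^5 · 3^2.
Divisors of 288: 1, 2, 3, 4, 6, 8, 9, 12, 16, 18, 24, 32, 36, 48, 72, 96, 144, 288.
Compute 188^d (mod 323) for the divisors d until we hit 1:
188^1 ≡ 188 (mod 323)
188^2 ≡ 137 (mod 323)
188^3 ≡ 239 (mod 323)
188^4 ≡ 35 (mod 323)
188^6 ≡ 273 (mod 323)
188^8 ≡ 256 (mod 323)
188^9 ≡ 1 (mod 323) ✓
Hence ord(188) = 9.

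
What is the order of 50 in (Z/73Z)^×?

36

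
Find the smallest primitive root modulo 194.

5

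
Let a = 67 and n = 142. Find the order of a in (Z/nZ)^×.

By Lagrange's theorem, ord_142(67) divides φ(142) = φ(2)·φ(71) = 1·70 = 70 = 2 · 5 · 7.
Divisors of 70: 1, 2, 5, 7, 10, 14, 35, 70.
Check 67^d mod 142 for each divisor in increasing order:
67^1 ≡ 67 (mod 142)
67^2 ≡ 87 (mod 142)
67^5 ≡ 41 (mod 142)
67^7 ≡ 17 (mod 142)
67^10 ≡ 119 (mod 142)
67^14 ≡ 5 (mod 142)
67^35 ≡ 141 (mod 142)
67^70 ≡ 1 (mod 142) ✓
Therefore the multiplicative order of 67 modulo 142 is 70.

70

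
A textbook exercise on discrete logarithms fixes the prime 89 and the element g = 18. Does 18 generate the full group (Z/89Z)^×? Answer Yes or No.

φ(89) = 89 − 1 = 88 = 2^3 · 11.
18 is a primitive root mod 89 iff 18^(φ(89)/q) ≢ 1 for every prime q | φ(89), i.e. q ∈ {2, 11}.
18^44 ≡ 1 (mod 89)  [q = 2: ≡ 1 ✗]
18^8 ≡ 67 (mod 89)  [q = 11: ≢ 1 ✓]
The check at q = 2 fails, so 18 generates a proper subgroup.

No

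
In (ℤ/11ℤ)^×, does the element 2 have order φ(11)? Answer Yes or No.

Yes

φ(11) = 11 − 1 = 10 = 2 · 5.
2 is a primitive root mod 11 iff 2^(φ(11)/q) ≢ 1 for every prime q | φ(11), i.e. q ∈ {2, 5}.
2^5 ≡ 10 (mod 11)  [q = 2: ≢ 1 ✓]
2^2 ≡ 4 (mod 11)  [q = 5: ≢ 1 ✓]
Every test exponent gives a nontrivial residue, hence 2 generates the full group.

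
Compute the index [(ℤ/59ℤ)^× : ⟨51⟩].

2

ord(51) | φ(59) = 59 − 1 = 58 = 2 · 29.
Divisors of 58: 1, 2, 29, 58.
Check 51^d mod 59 for each divisor in increasing order:
51^1 ≡ 51 (mod 59)
51^2 ≡ 5 (mod 59)
51^29 ≡ 1 (mod 59) ✓
Thus |⟨51⟩| = ord(51) = 29.
The index is φ(59) / ord(51) = 58 / 29 = 2.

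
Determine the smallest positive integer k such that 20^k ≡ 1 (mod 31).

Since 20 ∈ (Z/31Z)^×, its order divides φ(31) = 31 − 1 = 30 = 2 · 3 · 5.
Divisors of 30: 1, 2, 3, 5, 6, 10, 15, 30.
Test each divisor d:
20^1 ≡ 20
20^2 ≡ 28
20^3 ≡ 2
20^5 ≡ 25
20^6 ≡ 4
20^10 ≡ 5
20^15 ≡ 1
Hence ord(20) = 15.

15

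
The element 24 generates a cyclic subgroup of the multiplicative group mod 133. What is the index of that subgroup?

6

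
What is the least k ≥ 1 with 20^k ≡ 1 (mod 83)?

82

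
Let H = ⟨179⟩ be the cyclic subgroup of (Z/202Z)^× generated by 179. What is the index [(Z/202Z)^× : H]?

ord(179) | φ(202) = φ(2)·φ(101) = 1·100 = 100 = 2^2 · 5^2.
Divisors of 100: 1, 2, 4, 5, 10, 20, 25, 50, 100.
Evaluate successive powers at the divisors of 100:
179^1 ≡ 179 (mod 202)
179^2 ≡ 125 (mod 202)
179^4 ≡ 71 (mod 202)
179^5 ≡ 185 (mod 202)
179^10 ≡ 87 (mod 202)
179^20 ≡ 95 (mod 202)
179^25 ≡ 1 (mod 202) ✓
Thus |⟨179⟩| = ord(179) = 25.
[(Z/202Z)^× : ⟨179⟩] = 100/25 = 4.

4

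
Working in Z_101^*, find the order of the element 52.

25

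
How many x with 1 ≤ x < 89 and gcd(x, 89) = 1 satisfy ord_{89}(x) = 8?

φ(89) = 89 − 1 = 88 = 2^3 · 11.
In a cyclic group of order 88, there are φ(d) elements of order d for each divisor d of 88, and zero for non-divisors.
8 = 2^3 divides 88, and φ(8) = 4.

4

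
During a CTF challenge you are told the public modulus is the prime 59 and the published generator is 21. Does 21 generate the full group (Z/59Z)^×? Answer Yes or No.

No

φ(59) = 59 − 1 = 58 = 2 · 29.
21 is a primitive root mod 59 iff 21^(φ(59)/q) ≢ 1 for every prime q | φ(59), i.e. q ∈ {2, 29}.
21^29 ≡ 1 (mod 59)  [q = 2: ≡ 1 ✗]
21^2 ≡ 28 (mod 59)  [q = 29: ≢ 1 ✓]
21^29 ≡ 1 shows ord(21) | 29, strictly less than φ(59); not a primitive root.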